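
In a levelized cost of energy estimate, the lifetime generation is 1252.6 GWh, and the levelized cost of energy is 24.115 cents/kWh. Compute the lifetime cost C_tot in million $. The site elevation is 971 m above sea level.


C_tot = LCOE / 100 * E_tot
C_tot = 24.115 / 100 * 1252.6
C_tot = 302.06 million $


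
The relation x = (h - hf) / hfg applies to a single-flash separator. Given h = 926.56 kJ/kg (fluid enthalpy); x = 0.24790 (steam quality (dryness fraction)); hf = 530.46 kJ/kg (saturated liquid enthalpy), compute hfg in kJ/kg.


hfg = (h - hf) / x
hfg = (926.56 - 530.46) / 0.24790
hfg = 1597.8 kJ/kg


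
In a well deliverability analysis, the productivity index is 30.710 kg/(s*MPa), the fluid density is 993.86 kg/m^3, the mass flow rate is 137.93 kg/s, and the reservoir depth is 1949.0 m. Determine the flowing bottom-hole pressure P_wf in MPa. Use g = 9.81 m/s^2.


Step 1: P_i = rho*g*h/1e6 = 993.86*9.81*1949.0/1e6 = 19.00230 MPa
Step 2: P_wf = P_i - mdot/PI = 19.00230 - 137.93/30.71 = 14.511 MPa
P_wf = 14.511 MPa


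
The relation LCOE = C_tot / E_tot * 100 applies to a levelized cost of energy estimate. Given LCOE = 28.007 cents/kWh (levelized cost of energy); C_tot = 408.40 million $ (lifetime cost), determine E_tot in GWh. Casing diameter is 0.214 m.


E_tot = C_tot / LCOE * 100
E_tot = 408.40 / 28.007 * 100
E_tot = 1458.2 GWh


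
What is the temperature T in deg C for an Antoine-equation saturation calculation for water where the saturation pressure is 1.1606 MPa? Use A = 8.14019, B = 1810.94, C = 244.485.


T = B / (A - log10(P_sat * 760 / 0.101325)) - C
T = 1810.94 / (8.14019 - log10(1.1606 * 760 / 0.101325)) - 244.485
T = 186.65 deg C


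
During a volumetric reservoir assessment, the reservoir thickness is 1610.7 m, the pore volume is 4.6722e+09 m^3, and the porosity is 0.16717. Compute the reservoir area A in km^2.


A = Vp / (1e6 * hr * phi)
A = 4.6722e+09 / (1e6 * 1610.7 * 0.16717)
A = 17.352 km^2


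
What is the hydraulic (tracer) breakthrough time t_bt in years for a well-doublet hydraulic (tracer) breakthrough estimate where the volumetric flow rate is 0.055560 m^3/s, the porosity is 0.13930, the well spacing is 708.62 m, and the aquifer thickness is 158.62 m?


t_bt = pi * hr * phi * L^2 / (3 * Qv) / (365.25*86400)
t_bt = pi * 158.62 * 0.13930 * 708.62^2 / (3 * 0.055560) / (365.25*86400)
t_bt = 6.6267 years


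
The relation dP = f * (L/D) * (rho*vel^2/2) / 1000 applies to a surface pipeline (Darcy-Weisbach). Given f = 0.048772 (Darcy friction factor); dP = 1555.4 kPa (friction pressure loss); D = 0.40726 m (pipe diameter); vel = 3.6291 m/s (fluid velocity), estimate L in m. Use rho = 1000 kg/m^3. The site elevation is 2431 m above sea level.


L = dP*1000*D / (f*rho*vel^2/2)
L = 1555.4*1000*0.40726 / (0.048772*1000*3.6291^2/2)
L = 1972.3 m


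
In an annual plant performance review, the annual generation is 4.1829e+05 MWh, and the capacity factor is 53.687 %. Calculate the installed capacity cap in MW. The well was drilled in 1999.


cap = E_a / (CF/100 * 8760)
cap = 4.1829e+05 / (53.687/100 * 8760)
cap = 88.941 MW


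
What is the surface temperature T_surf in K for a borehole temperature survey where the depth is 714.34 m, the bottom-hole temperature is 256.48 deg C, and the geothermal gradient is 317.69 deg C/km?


T_surf = T_d - grad * d / 1000
T_surf = 256.48 - 317.69 * 714.34 / 1000
T_surf = 29.54133 deg C
Convert to K: 29.54133 + 273.15 = 302.69 K
T_surf = 302.69 K


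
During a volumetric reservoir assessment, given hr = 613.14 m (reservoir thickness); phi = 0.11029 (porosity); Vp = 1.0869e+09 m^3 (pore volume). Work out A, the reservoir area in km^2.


A = Vp / (1e6 * hr * phi)
A = 1.0869e+09 / (1e6 * 613.14 * 0.11029)
A = 16.073 km^2


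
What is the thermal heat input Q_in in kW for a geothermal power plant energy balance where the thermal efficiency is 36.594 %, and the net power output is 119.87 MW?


Q_in = W_net / (eta / 100)
Q_in = 119.87 / (36.594 / 100)
Q_in = 327.5674 MW
Convert: 327.5674 MW * 1000.0 = 3.2757e+05 kW
Q_in = 3.2757e+05 kW


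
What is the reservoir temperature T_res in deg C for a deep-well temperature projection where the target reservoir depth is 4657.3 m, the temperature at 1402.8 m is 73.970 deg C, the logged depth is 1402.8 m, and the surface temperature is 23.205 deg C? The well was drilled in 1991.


Step 1: grad = (T_d1 - T_surf)/d1 * 1000 = (73.97 - 23.205)/1402.8 * 1000 = 36.18834 deg C/km
Step 2: T_res = T_surf + grad*d2/1000 = 23.205 + 36.18834*4657.3/1000 = 191.74 deg C
T_res = 191.74 deg C


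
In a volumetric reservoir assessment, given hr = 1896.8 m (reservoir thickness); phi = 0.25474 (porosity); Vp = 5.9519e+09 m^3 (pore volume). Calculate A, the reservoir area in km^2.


A = Vp / (1e6 * hr * phi)
A = 5.9519e+09 / (1e6 * 1896.8 * 0.25474)
A = 12.318 km^2


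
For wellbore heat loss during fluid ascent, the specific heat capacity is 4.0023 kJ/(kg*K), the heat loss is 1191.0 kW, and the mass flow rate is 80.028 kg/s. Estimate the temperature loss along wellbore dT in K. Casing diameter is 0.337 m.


dT = Q_loss / (mdot * cp)
dT = 1191.0 / (80.028 * 4.0023)
dT = 3.7184 K


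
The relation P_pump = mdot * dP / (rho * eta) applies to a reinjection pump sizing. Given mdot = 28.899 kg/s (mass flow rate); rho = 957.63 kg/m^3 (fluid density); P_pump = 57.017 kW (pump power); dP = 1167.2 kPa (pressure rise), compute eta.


eta = mdot * dP / (rho * P_pump)
eta = 28.899 * 1167.2 / (957.63 * 57.017)
eta = 0.61777


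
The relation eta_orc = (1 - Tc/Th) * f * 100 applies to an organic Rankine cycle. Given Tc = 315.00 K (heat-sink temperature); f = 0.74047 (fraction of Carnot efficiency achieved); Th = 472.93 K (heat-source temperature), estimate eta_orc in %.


eta_orc = (1 - Tc/Th) * f * 100
eta_orc = (1 - 315.00/472.93) * 0.74047 * 100
eta_orc = 24.727 %


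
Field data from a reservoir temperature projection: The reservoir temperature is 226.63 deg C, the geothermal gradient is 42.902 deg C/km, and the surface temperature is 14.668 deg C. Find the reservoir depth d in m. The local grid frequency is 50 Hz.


d = (T_res - T_surf) / grad * 1000
d = (226.63 - 14.668) / 42.902 * 1000
d = 4940.6 m


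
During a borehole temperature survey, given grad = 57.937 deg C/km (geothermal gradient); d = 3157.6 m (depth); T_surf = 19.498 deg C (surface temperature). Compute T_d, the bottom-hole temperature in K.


T_d = T_surf + grad * d / 1000
T_d = 19.498 + 57.937 * 3157.6 / 1000
T_d = 202.4399 deg C
Convert to K: 202.4399 + 273.15 = 475.59 K
T_d = 475.59 K


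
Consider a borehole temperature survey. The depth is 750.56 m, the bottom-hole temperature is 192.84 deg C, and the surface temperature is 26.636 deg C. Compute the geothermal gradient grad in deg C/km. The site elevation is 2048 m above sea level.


grad = (T_d - T_surf) / d * 1000
grad = (192.84 - 26.636) / 750.56 * 1000
grad = 221.44 deg C/km


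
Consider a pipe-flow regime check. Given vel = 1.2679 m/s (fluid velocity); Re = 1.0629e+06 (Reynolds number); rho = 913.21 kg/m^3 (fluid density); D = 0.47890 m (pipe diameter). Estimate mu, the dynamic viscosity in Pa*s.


mu = rho * vel * D / Re
mu = 913.21 * 1.2679 * 0.47890 / 1.0629e+06
mu = 0.00052168 Pa*s


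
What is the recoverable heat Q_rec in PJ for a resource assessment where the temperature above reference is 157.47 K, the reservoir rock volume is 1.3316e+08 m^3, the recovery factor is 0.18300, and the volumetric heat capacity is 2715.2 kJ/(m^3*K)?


Step 1: Q_s = Vr*rhoc*dT/1e12 = 1.3316e+08*2715.2*157.47/1e12 = 56.93423 PJ
Step 2: Q_rec = Q_s * RF = 56.93423 * 0.183 = 10.419 PJ
Q_rec = 10.419 PJ


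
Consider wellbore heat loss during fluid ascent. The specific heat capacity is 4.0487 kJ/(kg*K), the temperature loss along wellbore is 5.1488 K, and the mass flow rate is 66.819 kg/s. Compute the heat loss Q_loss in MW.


Q_loss = mdot * cp * dT
Q_loss = 66.819 * 4.0487 * 5.1488
Q_loss = 1392.905 kW
Convert: 1392.905 kW * 0.001 = 1.3929 MW
Q_loss = 1.3929 MW


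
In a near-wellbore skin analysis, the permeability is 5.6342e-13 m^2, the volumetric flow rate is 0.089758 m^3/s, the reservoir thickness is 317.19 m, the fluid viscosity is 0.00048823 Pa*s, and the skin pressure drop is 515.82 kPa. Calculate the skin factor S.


S = dP_s * 1000 * 2*pi*k*hr / (q*mu)
S = 515.82 * 1000 * 2*pi*5.6342e-13*317.19 / (0.089758*0.00048823)
S = 13.217


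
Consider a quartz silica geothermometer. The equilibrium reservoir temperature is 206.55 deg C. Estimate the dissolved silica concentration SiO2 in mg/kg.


SiO2 = 10^(5.19 - 1309/(T_eq + 273.15))
SiO2 = 10^(5.19 - 1309/(206.55 + 273.15))
SiO2 = 289.21 mg/kg


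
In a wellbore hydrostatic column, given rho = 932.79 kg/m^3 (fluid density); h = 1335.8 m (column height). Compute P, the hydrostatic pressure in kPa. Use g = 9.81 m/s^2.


P = rho * g * h / 1e6
P = 932.79 * 9.81 * 1335.8 / 1e6
P = 12.22346 MPa
Convert: 12.22346 MPa * 1000.0 = 12223 kPa
P = 12223 kPa


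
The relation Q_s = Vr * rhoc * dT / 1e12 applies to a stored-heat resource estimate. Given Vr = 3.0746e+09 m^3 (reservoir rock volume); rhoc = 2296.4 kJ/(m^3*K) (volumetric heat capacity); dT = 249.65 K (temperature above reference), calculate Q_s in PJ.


Q_s = Vr * rhoc * dT / 1e12
Q_s = 3.0746e+09 * 2296.4 * 249.65 / 1e12
Q_s = 1762.7 PJ


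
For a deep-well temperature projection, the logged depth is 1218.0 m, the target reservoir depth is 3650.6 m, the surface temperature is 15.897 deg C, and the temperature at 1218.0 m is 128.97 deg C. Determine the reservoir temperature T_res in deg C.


Step 1: grad = (T_d1 - T_surf)/d1 * 1000 = (128.97 - 15.897)/1218.0 * 1000 = 92.83498 deg C/km
Step 2: T_res = T_surf + grad*d2/1000 = 15.897 + 92.83498*3650.6/1000 = 354.80 deg C
T_res = 354.80 deg C


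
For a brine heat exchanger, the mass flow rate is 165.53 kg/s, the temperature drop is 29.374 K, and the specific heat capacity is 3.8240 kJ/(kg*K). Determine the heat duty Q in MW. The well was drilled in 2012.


Q = mdot * cp * dT / 1000
Q = 165.53 * 3.8240 * 29.374 / 1000
Q = 18.593 MW


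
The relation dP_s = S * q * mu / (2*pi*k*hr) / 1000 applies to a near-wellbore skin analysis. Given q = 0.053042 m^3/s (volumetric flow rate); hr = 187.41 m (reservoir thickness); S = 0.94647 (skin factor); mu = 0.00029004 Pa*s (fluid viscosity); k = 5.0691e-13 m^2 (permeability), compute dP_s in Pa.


dP_s = S * q * mu / (2*pi*k*hr) / 1000
dP_s = 0.94647 * 0.053042 * 0.00029004 / (2*pi*5.0691e-13*187.41) / 1000
dP_s = 24.39390 kPa
Convert: 24.39390 kPa * 1000.0 = 24394 Pa
dP_s = 24394 Pa


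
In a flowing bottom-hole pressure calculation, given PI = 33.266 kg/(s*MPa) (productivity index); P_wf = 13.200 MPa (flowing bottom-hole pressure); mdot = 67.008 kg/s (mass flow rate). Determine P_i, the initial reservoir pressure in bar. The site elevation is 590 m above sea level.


P_i = P_wf + mdot / PI
P_i = 13.200 + 67.008 / 33.266
P_i = 15.21431 MPa
Convert: 15.21431 MPa * 10.0 = 152.14 bar
P_i = 152.14 bar


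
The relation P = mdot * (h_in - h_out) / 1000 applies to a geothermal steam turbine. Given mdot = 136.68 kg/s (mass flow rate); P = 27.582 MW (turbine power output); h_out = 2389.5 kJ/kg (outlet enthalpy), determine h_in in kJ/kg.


h_in = h_out + P * 1000 / mdot
h_in = 2389.5 + 27.582 * 1000 / 136.68
h_in = 2591.3 kJ/kg


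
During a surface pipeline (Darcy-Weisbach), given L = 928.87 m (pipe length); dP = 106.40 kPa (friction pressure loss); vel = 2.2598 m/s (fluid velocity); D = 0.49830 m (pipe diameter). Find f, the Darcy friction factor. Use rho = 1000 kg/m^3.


f = dP*1000 / ((L/D)*(rho*vel^2/2))
f = 106.40*1000 / ((928.87/0.49830)*(1000*2.2598^2/2))
f = 0.022355


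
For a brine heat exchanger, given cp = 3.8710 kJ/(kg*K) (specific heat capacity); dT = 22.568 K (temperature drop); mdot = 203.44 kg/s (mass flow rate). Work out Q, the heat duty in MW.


Q = mdot * cp * dT / 1000
Q = 203.44 * 3.8710 * 22.568 / 1000
Q = 17.773 MW


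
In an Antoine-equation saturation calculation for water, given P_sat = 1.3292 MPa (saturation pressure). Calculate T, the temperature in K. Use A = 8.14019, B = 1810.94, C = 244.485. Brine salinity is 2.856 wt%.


T = B / (A - log10(P_sat * 760 / 0.101325)) - C
T = 1810.94 / (8.14019 - log10(1.3292 * 760 / 0.101325)) - 244.485
T = 192.7814 deg C
Convert to K: 192.7814 + 273.15 = 465.93 K
T = 465.93 K


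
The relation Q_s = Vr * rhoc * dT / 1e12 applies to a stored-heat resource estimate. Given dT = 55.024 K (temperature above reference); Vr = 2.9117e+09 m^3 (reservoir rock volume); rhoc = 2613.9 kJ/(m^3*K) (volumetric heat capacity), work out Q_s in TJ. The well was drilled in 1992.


Q_s = Vr * rhoc * dT / 1e12
Q_s = 2.9117e+09 * 2613.9 * 55.024 / 1e12
Q_s = 418.7818 PJ
Convert: 418.7818 PJ * 1000.0 = 4.1878e+05 TJ
Q_s = 4.1878e+05 TJ


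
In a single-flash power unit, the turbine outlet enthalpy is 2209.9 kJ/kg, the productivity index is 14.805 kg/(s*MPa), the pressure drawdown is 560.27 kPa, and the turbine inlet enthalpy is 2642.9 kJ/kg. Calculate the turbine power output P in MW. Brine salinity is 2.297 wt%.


Step 1: mdot = PI * dP / 1000 = 14.805 * 560.27 / 1000 = 8.294797 kg/s
Step 2: P = mdot*(h_in - h_out)/1000 = 8.294797*(2642.9 - 2209.9)/1000 = 3.5916 MW
P = 3.5916 MW


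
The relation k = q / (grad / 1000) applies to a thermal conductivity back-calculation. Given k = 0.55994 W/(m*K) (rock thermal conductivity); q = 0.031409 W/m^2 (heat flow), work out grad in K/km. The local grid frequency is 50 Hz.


grad = q / k * 1000
grad = 0.031409 / 0.55994 * 1000
grad = 56.09351 deg C/km
Convert: 56.09351 deg C/km * 1.0 = 56.094 K/km
grad = 56.094 K/km


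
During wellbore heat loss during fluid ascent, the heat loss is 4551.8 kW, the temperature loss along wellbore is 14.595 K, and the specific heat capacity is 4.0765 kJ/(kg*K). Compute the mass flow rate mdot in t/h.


mdot = Q_loss / (cp * dT)
mdot = 4551.8 / (4.0765 * 14.595)
mdot = 76.50532 kg/s
Convert: 76.50532 kg/s * 3.6 = 275.42 t/h
mdot = 275.42 t/h


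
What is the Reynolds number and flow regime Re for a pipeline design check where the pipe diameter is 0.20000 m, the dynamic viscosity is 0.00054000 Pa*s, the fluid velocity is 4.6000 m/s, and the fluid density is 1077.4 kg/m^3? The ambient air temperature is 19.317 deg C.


Step 1: Re = rho*vel*D/mu = 1077.4*4.6*0.2/0.00054 = 1.8356e+06
Step 2: Re = 1.8356e+06 > 4000, so flow is turbulent.
Re = 1.8356e+06 (turbulent)


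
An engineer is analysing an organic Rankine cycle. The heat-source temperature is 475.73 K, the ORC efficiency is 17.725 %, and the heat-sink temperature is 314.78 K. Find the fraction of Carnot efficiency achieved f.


f = (eta_orc/100) / (1 - Tc/Th)
f = (17.725/100) / (1 - 314.78/475.73)
f = 0.52391


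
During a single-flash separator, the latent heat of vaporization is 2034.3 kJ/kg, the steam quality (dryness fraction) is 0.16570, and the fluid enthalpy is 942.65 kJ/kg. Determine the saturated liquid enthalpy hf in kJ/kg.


hf = h - x * hfg
hf = 942.65 - 0.16570 * 2034.3
hf = 605.57 kJ/kg


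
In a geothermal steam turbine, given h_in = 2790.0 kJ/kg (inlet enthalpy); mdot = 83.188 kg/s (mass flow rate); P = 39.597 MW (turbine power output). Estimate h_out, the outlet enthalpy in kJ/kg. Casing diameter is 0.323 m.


h_out = h_in - P * 1000 / mdot
h_out = 2790.0 - 39.597 * 1000 / 83.188
h_out = 2314.0 kJ/kg


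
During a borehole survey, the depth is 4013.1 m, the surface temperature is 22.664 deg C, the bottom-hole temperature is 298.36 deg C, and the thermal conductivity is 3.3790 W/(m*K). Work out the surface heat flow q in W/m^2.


Step 1: grad = (T_d - T_surf)/d * 1000 = (298.36 - 22.664)/4013.1 * 1000 = 68.69901 deg C/km
Step 2: q = k * grad / 1000 = 3.379 * 68.69901 / 1000 = 0.23213 W/m^2
q = 0.23213 W/m^2


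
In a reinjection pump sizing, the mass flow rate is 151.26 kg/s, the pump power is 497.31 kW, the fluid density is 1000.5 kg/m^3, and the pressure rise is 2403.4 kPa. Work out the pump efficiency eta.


eta = mdot * dP / (rho * P_pump)
eta = 151.26 * 2403.4 / (1000.5 * 497.31)
eta = 0.73064


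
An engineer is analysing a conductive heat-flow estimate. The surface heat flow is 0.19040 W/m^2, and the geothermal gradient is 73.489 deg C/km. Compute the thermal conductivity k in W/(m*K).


k = q * 1000 / grad
k = 0.19040 * 1000 / 73.489
k = 2.5909 W/(m*K)


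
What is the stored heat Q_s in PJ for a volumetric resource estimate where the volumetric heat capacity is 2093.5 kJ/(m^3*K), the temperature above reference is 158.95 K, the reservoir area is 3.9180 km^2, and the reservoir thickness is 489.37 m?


Step 1: Vr = A*1e6*hr = 3.918*1e6*489.37 = 1.917352e+09 m^3
Step 2: Q_s = Vr*rhoc*dT/1e12 = 1.917352e+09*2093.5*158.95/1e12 = 638.02 PJ
Q_s = 638.02 PJ


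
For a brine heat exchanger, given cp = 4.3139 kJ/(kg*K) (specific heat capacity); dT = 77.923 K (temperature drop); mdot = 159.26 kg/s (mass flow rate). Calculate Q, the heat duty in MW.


Q = mdot * cp * dT / 1000
Q = 159.26 * 4.3139 * 77.923 / 1000
Q = 53.536 MW


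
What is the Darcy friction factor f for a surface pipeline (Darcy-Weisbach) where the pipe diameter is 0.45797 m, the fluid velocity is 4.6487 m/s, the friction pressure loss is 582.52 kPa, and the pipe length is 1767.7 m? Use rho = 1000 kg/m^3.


f = dP*1000 / ((L/D)*(rho*vel^2/2))
f = 582.52*1000 / ((1767.7/0.45797)*(1000*4.6487^2/2))
f = 0.013967


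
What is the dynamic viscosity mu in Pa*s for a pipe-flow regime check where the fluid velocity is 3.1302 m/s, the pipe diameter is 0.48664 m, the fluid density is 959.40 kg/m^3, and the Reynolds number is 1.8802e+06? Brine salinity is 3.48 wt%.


mu = rho * vel * D / Re
mu = 959.40 * 3.1302 * 0.48664 / 1.8802e+06
mu = 0.00077728 Pa*s


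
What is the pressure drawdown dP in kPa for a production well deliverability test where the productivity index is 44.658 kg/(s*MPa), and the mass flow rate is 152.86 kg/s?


dP = mdot * 1000 / PI
dP = 152.86 * 1000 / 44.658
dP = 3422.9 kPa


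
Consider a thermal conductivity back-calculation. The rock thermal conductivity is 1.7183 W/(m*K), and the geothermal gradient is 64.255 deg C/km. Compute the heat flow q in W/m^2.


q = k * grad / 1000
q = 1.7183 * 64.255 / 1000
q = 0.11041 W/m^2


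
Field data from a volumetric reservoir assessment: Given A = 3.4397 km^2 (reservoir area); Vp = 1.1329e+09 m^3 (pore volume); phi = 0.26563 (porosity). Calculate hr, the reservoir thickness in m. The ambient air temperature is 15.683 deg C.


hr = Vp / (A * 1e6 * phi)
hr = 1.1329e+09 / (3.4397 * 1e6 * 0.26563)
hr = 1239.9 m


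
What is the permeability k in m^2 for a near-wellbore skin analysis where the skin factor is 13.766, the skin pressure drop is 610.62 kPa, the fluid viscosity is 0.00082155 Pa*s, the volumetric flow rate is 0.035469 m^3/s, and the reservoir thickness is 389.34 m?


k = S*q*mu / (2*pi*dP_s*1000*hr)
k = 13.766*0.035469*0.00082155 / (2*pi*610.62*1000*389.34)
k = 2.6854e-13 m^2


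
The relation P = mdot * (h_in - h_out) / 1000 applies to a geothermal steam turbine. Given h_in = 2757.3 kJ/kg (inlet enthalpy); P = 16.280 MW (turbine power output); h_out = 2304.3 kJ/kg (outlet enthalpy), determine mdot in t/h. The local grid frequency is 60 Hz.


mdot = P * 1000 / (h_in - h_out)
mdot = 16.280 * 1000 / (2757.3 - 2304.3)
mdot = 35.93819 kg/s
Convert: 35.93819 kg/s * 3.6 = 129.38 t/h
mdot = 129.38 t/h


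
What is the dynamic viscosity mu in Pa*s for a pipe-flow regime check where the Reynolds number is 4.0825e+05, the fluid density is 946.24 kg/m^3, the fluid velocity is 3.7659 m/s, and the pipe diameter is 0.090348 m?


mu = rho * vel * D / Re
mu = 946.24 * 3.7659 * 0.090348 / 4.0825e+05
mu = 0.00078861 Pa*s


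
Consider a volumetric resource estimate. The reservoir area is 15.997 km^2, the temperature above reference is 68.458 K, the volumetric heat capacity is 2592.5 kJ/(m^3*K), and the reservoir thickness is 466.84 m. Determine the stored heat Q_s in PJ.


Step 1: Vr = A*1e6*hr = 15.997*1e6*466.84 = 7.468039e+09 m^3
Step 2: Q_s = Vr*rhoc*dT/1e12 = 7.468039e+09*2592.5*68.458/1e12 = 1325.4 PJ
Q_s = 1325.4 PJ


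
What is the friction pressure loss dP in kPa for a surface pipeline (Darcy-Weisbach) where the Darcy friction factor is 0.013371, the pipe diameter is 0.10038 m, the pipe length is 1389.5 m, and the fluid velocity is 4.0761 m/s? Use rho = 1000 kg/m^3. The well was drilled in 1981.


dP = f * (L/D) * (rho*vel^2/2) / 1000
dP = 0.013371 * (1389.5/0.10038) * (1000*4.0761^2/2) / 1000
dP = 1537.6 kPa


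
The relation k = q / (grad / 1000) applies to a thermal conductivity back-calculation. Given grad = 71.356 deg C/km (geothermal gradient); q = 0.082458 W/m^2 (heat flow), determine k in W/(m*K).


k = q / (grad / 1000)
k = 0.082458 / (71.356 / 1000)
k = 1.1556 W/(m*K)


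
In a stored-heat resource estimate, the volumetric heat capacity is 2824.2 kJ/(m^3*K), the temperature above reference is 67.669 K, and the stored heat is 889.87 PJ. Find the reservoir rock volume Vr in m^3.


Vr = Q_s * 1e12 / (rhoc * dT)
Vr = 889.87 * 1e12 / (2824.2 * 67.669)
Vr = 4.6563e+09 m^3


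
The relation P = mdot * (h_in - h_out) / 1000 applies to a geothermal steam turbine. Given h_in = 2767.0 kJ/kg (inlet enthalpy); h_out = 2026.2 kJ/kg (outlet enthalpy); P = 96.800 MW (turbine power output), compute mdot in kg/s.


mdot = P * 1000 / (h_in - h_out)
mdot = 96.800 * 1000 / (2767.0 - 2026.2)
mdot = 130.67 kg/s


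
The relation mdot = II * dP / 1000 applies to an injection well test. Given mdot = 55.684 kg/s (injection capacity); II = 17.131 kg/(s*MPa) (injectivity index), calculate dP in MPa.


dP = mdot * 1000 / II
dP = 55.684 * 1000 / 17.131
dP = 3250.482 kPa
Convert: 3250.482 kPa * 0.001 = 3.2505 MPa
dP = 3.2505 MPa


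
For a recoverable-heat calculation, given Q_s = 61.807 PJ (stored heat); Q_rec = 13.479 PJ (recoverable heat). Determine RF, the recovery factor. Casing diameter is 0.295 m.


RF = Q_rec / Q_s
RF = 13.479 / 61.807
RF = 0.21808


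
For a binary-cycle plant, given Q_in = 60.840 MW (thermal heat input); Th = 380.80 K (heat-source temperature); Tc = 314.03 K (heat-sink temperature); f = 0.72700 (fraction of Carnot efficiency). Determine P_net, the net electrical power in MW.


Step 1: eta = (1 - Tc/Th)*f = (1 - 314.03/380.8)*0.727 = 0.1274732
Step 2: P_net = eta * Q_in = 0.1274732 * 60.84 = 7.7555 MW
P_net = 7.7555 MW


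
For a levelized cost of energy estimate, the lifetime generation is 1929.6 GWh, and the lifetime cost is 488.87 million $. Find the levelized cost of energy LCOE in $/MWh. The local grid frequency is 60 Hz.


LCOE = C_tot / E_tot * 100
LCOE = 488.87 / 1929.6 * 100
LCOE = 25.33530 cents/kWh
Convert: 25.33530 cents/kWh * 10.0 = 253.35 $/MWh
LCOE = 253.35 $/MWh


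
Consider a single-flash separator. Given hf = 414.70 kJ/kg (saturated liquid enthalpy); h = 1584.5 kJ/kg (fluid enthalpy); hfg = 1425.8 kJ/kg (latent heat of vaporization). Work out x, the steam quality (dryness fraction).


x = (h - hf) / hfg
x = (1584.5 - 414.70) / 1425.8
x = 0.82045


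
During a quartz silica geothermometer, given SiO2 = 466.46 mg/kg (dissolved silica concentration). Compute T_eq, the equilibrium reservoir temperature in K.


T_eq = 1309 / (5.19 - log10(SiO2)) - 273.15
T_eq = 1309 / (5.19 - log10(466.46)) - 273.15
T_eq = 246.0502 deg C
Convert to K: 246.0502 + 273.15 = 519.20 K
T_eq = 519.20 K


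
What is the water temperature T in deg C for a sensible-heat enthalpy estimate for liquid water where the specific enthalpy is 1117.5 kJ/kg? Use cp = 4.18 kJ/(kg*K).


T = h / cp
T = 1117.5 / 4.18
T = 267.34 deg C


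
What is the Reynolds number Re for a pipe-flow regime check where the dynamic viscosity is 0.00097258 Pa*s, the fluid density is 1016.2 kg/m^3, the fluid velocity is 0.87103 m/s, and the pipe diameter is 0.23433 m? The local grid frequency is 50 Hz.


Re = rho * vel * D / mu
Re = 1016.2 * 0.87103 * 0.23433 / 0.00097258
Re = 2.1326e+05


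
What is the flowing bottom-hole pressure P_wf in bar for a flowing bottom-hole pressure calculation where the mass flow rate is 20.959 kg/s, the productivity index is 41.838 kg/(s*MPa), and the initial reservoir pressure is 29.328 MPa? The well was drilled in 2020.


P_wf = P_i - mdot / PI
P_wf = 29.328 - 20.959 / 41.838
P_wf = 28.82704 MPa
Convert: 28.82704 MPa * 10.0 = 288.27 bar
P_wf = 288.27 bar


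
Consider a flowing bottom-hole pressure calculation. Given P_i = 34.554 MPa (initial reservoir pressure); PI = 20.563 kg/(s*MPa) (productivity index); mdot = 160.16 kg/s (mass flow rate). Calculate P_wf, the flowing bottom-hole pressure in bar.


P_wf = P_i - mdot / PI
P_wf = 34.554 - 160.16 / 20.563
P_wf = 26.76525 MPa
Convert: 26.76525 MPa * 10.0 = 267.65 bar
P_wf = 267.65 bar


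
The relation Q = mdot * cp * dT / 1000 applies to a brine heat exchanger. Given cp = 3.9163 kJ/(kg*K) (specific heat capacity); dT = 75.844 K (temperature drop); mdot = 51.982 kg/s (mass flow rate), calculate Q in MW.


Q = mdot * cp * dT / 1000
Q = 51.982 * 3.9163 * 75.844 / 1000
Q = 15.440 MW


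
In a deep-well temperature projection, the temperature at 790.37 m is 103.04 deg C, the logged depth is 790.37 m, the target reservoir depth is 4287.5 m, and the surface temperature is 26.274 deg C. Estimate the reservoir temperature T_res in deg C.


Step 1: grad = (T_d1 - T_surf)/d1 * 1000 = (103.04 - 26.274)/790.37 * 1000 = 97.12666 deg C/km
Step 2: T_res = T_surf + grad*d2/1000 = 26.274 + 97.12666*4287.5/1000 = 442.70 deg C
T_res = 442.70 deg C


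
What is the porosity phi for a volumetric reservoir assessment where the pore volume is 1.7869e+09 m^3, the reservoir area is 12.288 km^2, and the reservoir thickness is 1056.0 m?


phi = Vp / (A * 1e6 * hr)
phi = 1.7869e+09 / (12.288 * 1e6 * 1056.0)
phi = 0.13771


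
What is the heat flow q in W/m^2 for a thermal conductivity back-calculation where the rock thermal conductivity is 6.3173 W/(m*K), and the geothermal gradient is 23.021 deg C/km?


q = k * grad / 1000
q = 6.3173 * 23.021 / 1000
q = 0.14543 W/m^2


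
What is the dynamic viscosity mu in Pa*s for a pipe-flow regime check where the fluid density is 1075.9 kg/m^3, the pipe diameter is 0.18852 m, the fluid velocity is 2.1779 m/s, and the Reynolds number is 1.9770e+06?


mu = rho * vel * D / Re
mu = 1075.9 * 2.1779 * 0.18852 / 1.9770e+06
mu = 0.00022344 Pa*s


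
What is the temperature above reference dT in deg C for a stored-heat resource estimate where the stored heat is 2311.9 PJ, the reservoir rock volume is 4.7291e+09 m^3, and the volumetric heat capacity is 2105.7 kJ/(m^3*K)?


dT = Q_s * 1e12 / (Vr * rhoc)
dT = 2311.9 * 1e12 / (4.7291e+09 * 2105.7)
dT = 232.1636 K
Convert (temperature difference, 1 K = 1 deg C): 232.1636 K = 232.1636 deg C
dT = 232.16 deg C


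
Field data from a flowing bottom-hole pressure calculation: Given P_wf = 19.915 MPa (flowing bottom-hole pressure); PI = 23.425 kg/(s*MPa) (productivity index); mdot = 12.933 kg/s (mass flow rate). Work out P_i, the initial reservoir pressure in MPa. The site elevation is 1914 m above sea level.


P_i = P_wf + mdot / PI
P_i = 19.915 + 12.933 / 23.425
P_i = 20.467 MPa


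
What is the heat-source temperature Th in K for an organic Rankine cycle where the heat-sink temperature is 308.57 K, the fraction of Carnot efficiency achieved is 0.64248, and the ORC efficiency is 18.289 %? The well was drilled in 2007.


Th = Tc / (1 - (eta_orc/100)/f)
Th = 308.57 / (1 - (18.289/100)/0.64248)
Th = 431.36 K


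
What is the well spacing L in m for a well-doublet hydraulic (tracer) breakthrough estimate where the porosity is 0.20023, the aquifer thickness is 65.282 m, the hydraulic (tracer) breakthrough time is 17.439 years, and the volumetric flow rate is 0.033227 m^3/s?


L = sqrt(t_bt*365.25*86400*3*Qv / (pi*hr*phi))
L = sqrt(17.439*365.25*86400*3*0.033227 / (pi*65.282*0.20023))
L = 1155.8 m


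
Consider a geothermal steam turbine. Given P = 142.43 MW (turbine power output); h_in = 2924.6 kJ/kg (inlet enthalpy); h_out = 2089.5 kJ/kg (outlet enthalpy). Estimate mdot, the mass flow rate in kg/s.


mdot = P * 1000 / (h_in - h_out)
mdot = 142.43 * 1000 / (2924.6 - 2089.5)
mdot = 170.55 kg/s


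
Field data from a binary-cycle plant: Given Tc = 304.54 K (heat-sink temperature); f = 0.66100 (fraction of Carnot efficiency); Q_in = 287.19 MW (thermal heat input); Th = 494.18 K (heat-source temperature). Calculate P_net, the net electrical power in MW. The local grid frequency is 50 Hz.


Step 1: eta = (1 - Tc/Th)*f = (1 - 304.54/494.18)*0.661 = 0.2536566
Step 2: P_net = eta * Q_in = 0.2536566 * 287.19 = 72.848 MW
P_net = 72.848 MW


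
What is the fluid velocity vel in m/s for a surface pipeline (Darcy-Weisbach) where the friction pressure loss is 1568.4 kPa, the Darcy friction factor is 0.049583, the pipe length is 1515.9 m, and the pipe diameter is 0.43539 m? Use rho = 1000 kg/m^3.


vel = sqrt(dP*1000*2*D / (f*L*rho))
vel = sqrt(1568.4*1000*2*0.43539 / (0.049583*1515.9*1000))
vel = 4.2627 m/s


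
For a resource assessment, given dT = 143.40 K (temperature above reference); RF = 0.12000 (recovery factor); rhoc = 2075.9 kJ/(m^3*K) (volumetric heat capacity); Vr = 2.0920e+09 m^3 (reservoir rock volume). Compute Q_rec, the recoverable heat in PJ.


Step 1: Q_s = Vr*rhoc*dT/1e12 = 2.0920e+09*2075.9*143.4/1e12 = 622.7551 PJ
Step 2: Q_rec = Q_s * RF = 622.7551 * 0.12 = 74.731 PJ
Q_rec = 74.731 PJ


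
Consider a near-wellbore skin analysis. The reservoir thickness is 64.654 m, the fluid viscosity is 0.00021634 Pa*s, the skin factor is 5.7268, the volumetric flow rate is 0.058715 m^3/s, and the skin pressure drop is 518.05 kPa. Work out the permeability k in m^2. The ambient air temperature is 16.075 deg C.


k = S*q*mu / (2*pi*dP_s*1000*hr)
k = 5.7268*0.058715*0.00021634 / (2*pi*518.05*1000*64.654)
k = 3.4566e-13 m^2


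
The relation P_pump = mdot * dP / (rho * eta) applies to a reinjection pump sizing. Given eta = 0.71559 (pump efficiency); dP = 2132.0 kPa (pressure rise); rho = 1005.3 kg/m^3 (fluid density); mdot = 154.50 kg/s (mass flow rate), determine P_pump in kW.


P_pump = mdot * dP / (rho * eta)
P_pump = 154.50 * 2132.0 / (1005.3 * 0.71559)
P_pump = 457.88 kW


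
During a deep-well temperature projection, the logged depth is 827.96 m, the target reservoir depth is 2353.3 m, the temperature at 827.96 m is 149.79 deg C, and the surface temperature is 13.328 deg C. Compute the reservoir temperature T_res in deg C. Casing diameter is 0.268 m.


Step 1: grad = (T_d1 - T_surf)/d1 * 1000 = (149.79 - 13.328)/827.96 * 1000 = 164.8171 deg C/km
Step 2: T_res = T_surf + grad*d2/1000 = 13.328 + 164.8171*2353.3/1000 = 401.19 deg C
T_res = 401.19 deg C


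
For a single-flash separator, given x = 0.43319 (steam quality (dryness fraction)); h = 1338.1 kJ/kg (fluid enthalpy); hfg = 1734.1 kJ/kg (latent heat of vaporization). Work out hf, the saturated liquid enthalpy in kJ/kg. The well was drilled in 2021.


hf = h - x * hfg
hf = 1338.1 - 0.43319 * 1734.1
hf = 586.91 kJ/kg


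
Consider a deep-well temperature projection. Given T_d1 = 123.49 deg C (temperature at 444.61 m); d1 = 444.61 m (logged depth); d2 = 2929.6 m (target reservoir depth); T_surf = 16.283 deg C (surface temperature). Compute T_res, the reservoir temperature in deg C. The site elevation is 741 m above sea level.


Step 1: grad = (T_d1 - T_surf)/d1 * 1000 = (123.49 - 16.283)/444.61 * 1000 = 241.1259 deg C/km
Step 2: T_res = T_surf + grad*d2/1000 = 16.283 + 241.1259*2929.6/1000 = 722.69 deg C
T_res = 722.69 deg C


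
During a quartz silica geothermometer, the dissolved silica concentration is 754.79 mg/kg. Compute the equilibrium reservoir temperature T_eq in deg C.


T_eq = 1309 / (5.19 - log10(SiO2)) - 273.15
T_eq = 1309 / (5.19 - log10(754.79)) - 273.15
T_eq = 292.98 deg C


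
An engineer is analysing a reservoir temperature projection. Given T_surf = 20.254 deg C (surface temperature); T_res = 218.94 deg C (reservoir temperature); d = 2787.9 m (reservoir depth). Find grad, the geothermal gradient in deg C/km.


grad = (T_res - T_surf) / d * 1000
grad = (218.94 - 20.254) / 2787.9 * 1000
grad = 71.267 deg C/km


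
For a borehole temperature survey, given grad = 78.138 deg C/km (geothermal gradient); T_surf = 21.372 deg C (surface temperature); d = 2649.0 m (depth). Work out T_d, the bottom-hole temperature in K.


T_d = T_surf + grad * d / 1000
T_d = 21.372 + 78.138 * 2649.0 / 1000
T_d = 228.3596 deg C
Convert to K: 228.3596 + 273.15 = 501.51 K
T_d = 501.51 K


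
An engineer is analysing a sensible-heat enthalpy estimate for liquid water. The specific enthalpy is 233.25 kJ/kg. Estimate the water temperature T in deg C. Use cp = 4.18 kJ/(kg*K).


T = h / cp
T = 233.25 / 4.18
T = 55.801 deg C


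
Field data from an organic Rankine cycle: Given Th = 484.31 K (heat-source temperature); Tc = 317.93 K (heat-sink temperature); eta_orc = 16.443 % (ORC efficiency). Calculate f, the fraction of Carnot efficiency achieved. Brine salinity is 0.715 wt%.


f = (eta_orc/100) / (1 - Tc/Th)
f = (16.443/100) / (1 - 317.93/484.31)
f = 0.47863


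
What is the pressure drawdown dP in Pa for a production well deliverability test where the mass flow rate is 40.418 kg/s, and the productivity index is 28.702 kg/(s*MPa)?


dP = mdot * 1000 / PI
dP = 40.418 * 1000 / 28.702
dP = 1408.195 kPa
Convert: 1408.195 kPa * 1000.0 = 1.4082e+06 Pa
dP = 1.4082e+06 Pa


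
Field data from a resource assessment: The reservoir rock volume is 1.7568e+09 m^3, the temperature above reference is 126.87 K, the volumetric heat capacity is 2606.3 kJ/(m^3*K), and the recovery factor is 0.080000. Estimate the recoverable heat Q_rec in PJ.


Step 1: Q_s = Vr*rhoc*dT/1e12 = 1.7568e+09*2606.3*126.87/1e12 = 580.9057 PJ
Step 2: Q_rec = Q_s * RF = 580.9057 * 0.08 = 46.472 PJ
Q_rec = 46.472 PJ


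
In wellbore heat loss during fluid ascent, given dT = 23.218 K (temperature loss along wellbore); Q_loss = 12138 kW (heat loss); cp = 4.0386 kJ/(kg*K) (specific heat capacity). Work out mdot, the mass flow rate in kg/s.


mdot = Q_loss / (cp * dT)
mdot = 12138 / (4.0386 * 23.218)
mdot = 129.45 kg/s


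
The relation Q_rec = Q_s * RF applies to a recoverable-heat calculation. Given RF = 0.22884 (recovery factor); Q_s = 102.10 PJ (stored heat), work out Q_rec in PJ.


Q_rec = Q_s * RF
Q_rec = 102.10 * 0.22884
Q_rec = 23.365 PJ


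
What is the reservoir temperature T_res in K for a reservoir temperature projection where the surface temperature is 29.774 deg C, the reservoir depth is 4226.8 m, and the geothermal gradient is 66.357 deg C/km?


T_res = T_surf + grad * d / 1000
T_res = 29.774 + 66.357 * 4226.8 / 1000
T_res = 310.2518 deg C
Convert to K: 310.2518 + 273.15 = 583.40 K
T_res = 583.40 K


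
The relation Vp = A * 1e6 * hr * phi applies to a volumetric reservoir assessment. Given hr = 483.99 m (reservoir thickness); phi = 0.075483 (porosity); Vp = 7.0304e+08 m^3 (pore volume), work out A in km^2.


A = Vp / (1e6 * hr * phi)
A = 7.0304e+08 / (1e6 * 483.99 * 0.075483)
A = 19.244 km^2


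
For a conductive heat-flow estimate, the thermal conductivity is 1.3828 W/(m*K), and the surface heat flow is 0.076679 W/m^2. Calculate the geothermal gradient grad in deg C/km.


grad = q * 1000 / k
grad = 0.076679 * 1000 / 1.3828
grad = 55.452 deg C/km


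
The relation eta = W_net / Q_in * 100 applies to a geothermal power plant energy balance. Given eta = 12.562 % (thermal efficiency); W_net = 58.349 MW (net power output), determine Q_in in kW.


Q_in = W_net / (eta / 100)
Q_in = 58.349 / (12.562 / 100)
Q_in = 464.4881 MW
Convert: 464.4881 MW * 1000.0 = 4.6449e+05 kW
Q_in = 4.6449e+05 kW


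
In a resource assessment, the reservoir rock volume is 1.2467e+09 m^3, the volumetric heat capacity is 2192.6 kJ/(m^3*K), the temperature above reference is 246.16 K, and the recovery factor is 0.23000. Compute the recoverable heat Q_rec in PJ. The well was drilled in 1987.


Step 1: Q_s = Vr*rhoc*dT/1e12 = 1.2467e+09*2192.6*246.16/1e12 = 672.8819 PJ
Step 2: Q_rec = Q_s * RF = 672.8819 * 0.23 = 154.76 PJ
Q_rec = 154.76 PJ


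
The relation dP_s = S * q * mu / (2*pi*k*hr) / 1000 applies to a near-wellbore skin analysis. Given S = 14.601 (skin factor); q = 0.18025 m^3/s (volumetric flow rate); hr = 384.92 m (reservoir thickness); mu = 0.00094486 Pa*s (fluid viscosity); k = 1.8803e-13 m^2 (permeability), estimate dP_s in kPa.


dP_s = S * q * mu / (2*pi*k*hr) / 1000
dP_s = 14.601 * 0.18025 * 0.00094486 / (2*pi*1.8803e-13*384.92) / 1000
dP_s = 5468.2 kPa


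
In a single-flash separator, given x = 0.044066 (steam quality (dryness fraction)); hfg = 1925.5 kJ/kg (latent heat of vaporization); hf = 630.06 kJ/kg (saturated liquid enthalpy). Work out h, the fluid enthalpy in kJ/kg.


h = hf + x * hfg
h = 630.06 + 0.044066 * 1925.5
h = 714.91 kJ/kg


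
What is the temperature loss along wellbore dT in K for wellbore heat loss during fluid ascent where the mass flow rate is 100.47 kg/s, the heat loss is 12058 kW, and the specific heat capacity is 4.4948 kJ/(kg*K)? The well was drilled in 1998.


dT = Q_loss / (mdot * cp)
dT = 12058 / (100.47 * 4.4948)
dT = 26.701 K


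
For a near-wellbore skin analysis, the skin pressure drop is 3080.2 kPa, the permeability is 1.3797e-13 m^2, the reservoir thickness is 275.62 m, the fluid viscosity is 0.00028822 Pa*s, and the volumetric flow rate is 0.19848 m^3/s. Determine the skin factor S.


S = dP_s * 1000 * 2*pi*k*hr / (q*mu)
S = 3080.2 * 1000 * 2*pi*1.3797e-13*275.62 / (0.19848*0.00028822)
S = 12.865


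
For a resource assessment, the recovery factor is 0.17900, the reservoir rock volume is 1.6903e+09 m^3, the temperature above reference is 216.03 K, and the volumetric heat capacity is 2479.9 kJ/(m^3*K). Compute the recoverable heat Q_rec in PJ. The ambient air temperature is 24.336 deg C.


Step 1: Q_s = Vr*rhoc*dT/1e12 = 1.6903e+09*2479.9*216.03/1e12 = 905.5491 PJ
Step 2: Q_rec = Q_s * RF = 905.5491 * 0.179 = 162.09 PJ
Q_rec = 162.09 PJ


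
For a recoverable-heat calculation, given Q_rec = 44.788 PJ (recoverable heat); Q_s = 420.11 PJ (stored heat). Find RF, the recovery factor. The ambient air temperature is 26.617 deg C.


RF = Q_rec / Q_s
RF = 44.788 / 420.11
RF = 0.10661


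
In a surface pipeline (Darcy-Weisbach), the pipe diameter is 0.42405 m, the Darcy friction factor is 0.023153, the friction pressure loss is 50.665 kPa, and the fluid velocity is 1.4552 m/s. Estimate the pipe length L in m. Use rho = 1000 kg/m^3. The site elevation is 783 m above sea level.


L = dP*1000*D / (f*rho*vel^2/2)
L = 50.665*1000*0.42405 / (0.023153*1000*1.4552^2/2)
L = 876.40 m


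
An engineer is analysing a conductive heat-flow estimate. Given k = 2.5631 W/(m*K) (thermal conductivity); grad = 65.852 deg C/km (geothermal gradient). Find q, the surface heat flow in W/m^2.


q = k * grad / 1000
q = 2.5631 * 65.852 / 1000
q = 0.16879 W/m^2


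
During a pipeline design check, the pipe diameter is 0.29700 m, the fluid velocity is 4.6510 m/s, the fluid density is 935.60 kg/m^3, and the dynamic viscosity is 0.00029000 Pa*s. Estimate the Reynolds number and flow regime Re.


Step 1: Re = rho*vel*D/mu = 935.6*4.651*0.297/0.00029 = 4.4565e+06
Step 2: Re = 4.4565e+06 > 4000, so flow is turbulent.
Re = 4.4565e+06 (turbulent)


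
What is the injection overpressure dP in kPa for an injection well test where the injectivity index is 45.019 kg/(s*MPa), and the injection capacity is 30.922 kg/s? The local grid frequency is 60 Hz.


dP = mdot * 1000 / II
dP = 30.922 * 1000 / 45.019
dP = 686.87 kPa


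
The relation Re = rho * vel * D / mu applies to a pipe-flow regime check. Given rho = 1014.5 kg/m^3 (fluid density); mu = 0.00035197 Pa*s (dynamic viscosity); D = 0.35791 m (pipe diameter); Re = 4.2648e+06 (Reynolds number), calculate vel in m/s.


vel = Re * mu / (rho * D)
vel = 4.2648e+06 * 0.00035197 / (1014.5 * 0.35791)
vel = 4.1341 m/s
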